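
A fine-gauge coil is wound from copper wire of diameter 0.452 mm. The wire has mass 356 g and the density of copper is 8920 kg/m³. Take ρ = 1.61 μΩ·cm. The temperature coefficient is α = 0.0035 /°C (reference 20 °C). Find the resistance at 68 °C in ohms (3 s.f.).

ρ = 1.61 μΩ·cm = 1.61×10^-8 Ω·m
A = π(d/2)² = π(2.2600e-04 m)² = 1.6046e-07 m²
L = m/(density·A) = 0.356/(8920×1.6046e-07) = 248.7 m
R = ρL/A = (1.61×10^-8)(248.7)/(1.6046e-07) = 24.96 Ω
R(68 °C) = 24.96 × (1 + 0.0035×48) = 29.1 Ω

29.1 Ω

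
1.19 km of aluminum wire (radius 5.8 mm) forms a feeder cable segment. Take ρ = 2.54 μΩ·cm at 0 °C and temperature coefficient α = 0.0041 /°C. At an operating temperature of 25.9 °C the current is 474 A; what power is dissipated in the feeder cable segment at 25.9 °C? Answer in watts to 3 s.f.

ρ = 2.54 μΩ·cm = 2.54×10^-8 Ω·m
A = πr² = π(5.8000e-03 m)² = 1.057e-04 m²
R₍0₎ = ρL/A = (2.54×10^-8)(1190)/(1.057e-04) = 0.286 Ω
R₍25.9₎ = R₍0₎(1 + αΔT) = 0.286 × (1 + 0.0041×25.9) = 0.3164 Ω
P = I²R = (474)² × 0.3164 = 71100 W

71100 W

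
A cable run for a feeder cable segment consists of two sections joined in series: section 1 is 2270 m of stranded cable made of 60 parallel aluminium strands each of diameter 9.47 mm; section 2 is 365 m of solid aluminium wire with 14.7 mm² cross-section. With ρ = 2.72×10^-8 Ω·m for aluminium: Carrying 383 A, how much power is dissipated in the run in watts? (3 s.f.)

Section 1: A_strand = π(4.7350e-03)² = 7.044e-05 m²; R₁ = ρL/(N·A_s) = (2.72×10^-8)(2270)/(60×7.044e-05) = 0.01461 Ω
Section 2: A = 14.7 mm² = 1.470e-05 m²
R₂ = (2.72×10^-8)(365)/(1.470e-05) = 0.6754 Ω
R = R₁ + R₂ = 0.69 Ω
P = I²R = (383)² × 0.69 = 1.01×10^5 W

1.01×10^5 W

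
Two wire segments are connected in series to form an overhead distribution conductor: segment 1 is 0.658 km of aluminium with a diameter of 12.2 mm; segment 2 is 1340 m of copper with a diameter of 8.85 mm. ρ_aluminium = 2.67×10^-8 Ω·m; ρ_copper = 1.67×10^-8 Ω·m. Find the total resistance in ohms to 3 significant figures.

Segment 1: A = π(d/2)² = π(6.1000e-03 m)² = 1.169e-04 m²
R₁ = ρL/A = (2.67×10^-8)(658)/(1.169e-04) = 0.1503 Ω
Segment 2: A = π(d/2)² = π(4.4250e-03 m)² = 6.151e-05 m²
R₂ = (1.67×10^-8)(1340)/(6.151e-05) = 0.3638 Ω
R = R₁ + R₂ = 0.514 Ω

0.514 Ω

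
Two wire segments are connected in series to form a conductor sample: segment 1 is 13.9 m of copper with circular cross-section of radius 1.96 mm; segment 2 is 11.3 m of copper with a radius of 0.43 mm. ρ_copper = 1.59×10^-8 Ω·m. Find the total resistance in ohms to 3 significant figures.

0.328 Ω

Segment 1: A = πr² = π(1.9600e-03 m)² = 1.207e-05 m²
R₁ = ρL/A = (1.59×10^-8)(13.9)/(1.207e-05) = 0.01831 Ω
Segment 2: A = πr² = π(4.3000e-04 m)² = 5.809e-07 m²
R₂ = (1.59×10^-8)(11.3)/(5.809e-07) = 0.3093 Ω
R = R₁ + R₂ = 0.328 Ω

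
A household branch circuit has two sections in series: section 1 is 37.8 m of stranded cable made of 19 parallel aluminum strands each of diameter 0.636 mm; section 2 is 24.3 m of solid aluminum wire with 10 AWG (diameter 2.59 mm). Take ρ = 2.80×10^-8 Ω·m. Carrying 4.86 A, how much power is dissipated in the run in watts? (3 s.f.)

Section 1: A_strand = π(3.1800e-04)² = 3.177e-07 m²; R₁ = ρL/(N·A_s) = (2.80×10^-8)(37.8)/(19×3.177e-07) = 0.1753 Ω
Section 2: A = π(2.59/2 mm)² = π(1.2950e-03 m)² = 5.269e-06 m²
R₂ = (2.80×10^-8)(24.3)/(5.269e-06) = 0.1291 Ω
R = R₁ + R₂ = 0.3045 Ω
P = I²R = (4.86)² × 0.3045 = 7.19 W

7.19 W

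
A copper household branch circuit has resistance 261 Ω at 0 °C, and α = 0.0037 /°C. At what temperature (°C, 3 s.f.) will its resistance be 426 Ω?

R = R₀(1 + α(T − T₀)) ⇒ T = T₀ + (R/R₀ − 1)/α
T = 0 + (426/261 − 1)/0.0037 = 0 + (0.6322)/0.0037 = 171 °C

171 °C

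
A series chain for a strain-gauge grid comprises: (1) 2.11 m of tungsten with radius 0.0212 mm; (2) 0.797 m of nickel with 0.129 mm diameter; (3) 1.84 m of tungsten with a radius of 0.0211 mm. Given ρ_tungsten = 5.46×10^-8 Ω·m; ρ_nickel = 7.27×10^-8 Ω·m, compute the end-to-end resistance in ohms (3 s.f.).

Seg 1: A = πr² = π(2.1200e-05 m)² = 1.412e-09 m²
R_1 = (5.46×10^-8)(2.11)/(1.412e-09) = 81.59 Ω
Seg 2: A = π(d/2)² = π(6.4500e-05 m)² = 1.307e-08 m²
R_2 = (7.27×10^-8)(0.797)/(1.307e-08) = 4.433 Ω
Seg 3: A = πr² = π(2.1100e-05 m)² = 1.399e-09 m²
R_3 = (5.46×10^-8)(1.84)/(1.399e-09) = 71.83 Ω
R_total = R_1 + R_2 + R_3 = 158 Ω

158 Ω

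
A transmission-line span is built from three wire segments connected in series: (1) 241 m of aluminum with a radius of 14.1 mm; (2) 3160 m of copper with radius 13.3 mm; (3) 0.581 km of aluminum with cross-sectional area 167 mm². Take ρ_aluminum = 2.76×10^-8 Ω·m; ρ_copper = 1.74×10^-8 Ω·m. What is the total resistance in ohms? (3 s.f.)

0.206 Ω

Seg 1: A = πr² = π(1.4100e-02 m)² = 6.246e-04 m²
R_1 = (2.76×10^-8)(241)/(6.246e-04) = 0.01065 Ω
Seg 2: A = πr² = π(1.3300e-02 m)² = 5.557e-04 m²
R_2 = (1.74×10^-8)(3160)/(5.557e-04) = 0.09894 Ω
Seg 3: A = 167 mm² = 1.670e-04 m²
R_3 = (2.76×10^-8)(581)/(1.670e-04) = 0.09602 Ω
R_total = R_1 + R_2 + R_3 = 0.206 Ω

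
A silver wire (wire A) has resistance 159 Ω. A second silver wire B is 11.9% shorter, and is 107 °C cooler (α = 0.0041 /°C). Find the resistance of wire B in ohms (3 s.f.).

R ∝ ρL/d² with ρ ∝ (1+αΔT), so R_B/R_A = (1 − 11.9/100) × (1 − 0.0041×107)
= 0.881 × 0.5613 = 0.4945
R_B = 0.4945 × 159 = 78.6 Ω

78.6 Ω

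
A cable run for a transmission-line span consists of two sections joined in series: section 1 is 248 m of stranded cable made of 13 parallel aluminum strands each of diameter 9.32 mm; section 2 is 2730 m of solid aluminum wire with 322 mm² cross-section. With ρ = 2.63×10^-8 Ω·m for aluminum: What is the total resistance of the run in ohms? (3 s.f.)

Section 1: A_strand = π(4.6600e-03)² = 6.822e-05 m²; R₁ = ρL/(N·A_s) = (2.63×10^-8)(248)/(13×6.822e-05) = 0.007354 Ω
Section 2: A = 322 mm² = 3.220e-04 m²
R₂ = (2.63×10^-8)(2730)/(3.220e-04) = 0.223 Ω
R = R₁ + R₂ = 0.230 Ω

0.230 Ω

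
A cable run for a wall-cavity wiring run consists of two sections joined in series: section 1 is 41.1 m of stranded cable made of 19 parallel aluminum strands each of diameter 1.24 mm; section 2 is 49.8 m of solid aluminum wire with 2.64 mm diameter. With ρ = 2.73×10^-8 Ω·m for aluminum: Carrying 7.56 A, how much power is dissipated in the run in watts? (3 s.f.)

17.0 W

Section 1: A_strand = π(6.2000e-04)² = 1.208e-06 m²; R₁ = ρL/(N·A_s) = (2.73×10^-8)(41.1)/(19×1.208e-06) = 0.0489 Ω
Section 2: A = π(d/2)² = π(1.3200e-03 m)² = 5.474e-06 m²
R₂ = (2.73×10^-8)(49.8)/(5.474e-06) = 0.2484 Ω
R = R₁ + R₂ = 0.2973 Ω
P = I²R = (7.56)² × 0.2973 = 17.0 W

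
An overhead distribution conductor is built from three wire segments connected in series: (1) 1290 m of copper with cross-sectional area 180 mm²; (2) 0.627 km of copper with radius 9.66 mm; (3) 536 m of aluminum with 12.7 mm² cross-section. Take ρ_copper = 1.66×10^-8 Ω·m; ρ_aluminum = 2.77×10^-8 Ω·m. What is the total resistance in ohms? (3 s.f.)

1.32 Ω

Seg 1: A = 180 mm² = 1.800e-04 m²
R_1 = (1.66×10^-8)(1290)/(1.800e-04) = 0.119 Ω
Seg 2: A = πr² = π(9.6600e-03 m)² = 2.932e-04 m²
R_2 = (1.66×10^-8)(627)/(2.932e-04) = 0.0355 Ω
Seg 3: A = 12.7 mm² = 1.270e-05 m²
R_3 = (2.77×10^-8)(536)/(1.270e-05) = 1.169 Ω
R_total = R_1 + R_2 + R_3 = 1.32 Ω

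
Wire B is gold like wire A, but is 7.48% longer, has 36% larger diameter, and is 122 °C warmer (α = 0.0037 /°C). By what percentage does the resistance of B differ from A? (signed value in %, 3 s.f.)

R ∝ ρL/d² with ρ ∝ (1+αΔT), so R_B/R_A = (1 + 7.48/100) × (1 + 36/100)⁻² × (1 + 0.0037×122)
= 1.075 × 0.5407 × 1.451 = 0.8434
(R_B − R_A)/R_A = 0.8434 − 1 = -15.7%

-15.7%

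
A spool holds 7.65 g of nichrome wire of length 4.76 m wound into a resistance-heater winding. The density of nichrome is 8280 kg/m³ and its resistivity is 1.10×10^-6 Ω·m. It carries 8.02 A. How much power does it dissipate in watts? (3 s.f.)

1740 W

A = m/(density·L) = 0.00765/(8280×4.76) = 1.9410e-07 m²
R = ρL/A = (1.10×10^-6)(4.76)/(1.9410e-07) = 26.98 Ω
P = I²R = (8.02)² × 26.98 = 1740 W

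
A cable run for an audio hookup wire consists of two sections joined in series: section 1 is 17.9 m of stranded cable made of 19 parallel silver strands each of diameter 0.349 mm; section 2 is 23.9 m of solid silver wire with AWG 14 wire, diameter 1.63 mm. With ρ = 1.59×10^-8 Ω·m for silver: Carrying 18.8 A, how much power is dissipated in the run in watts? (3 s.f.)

120 W

Section 1: A_strand = π(1.7450e-04)² = 9.566e-08 m²; R₁ = ρL/(N·A_s) = (1.59×10^-8)(17.9)/(19×9.566e-08) = 0.1566 Ω
Section 2: A = π(1.63/2 mm)² = π(8.1500e-04 m)² = 2.087e-06 m²
R₂ = (1.59×10^-8)(23.9)/(2.087e-06) = 0.1821 Ω
R = R₁ + R₂ = 0.3387 Ω
P = I²R = (18.8)² × 0.3387 = 120 W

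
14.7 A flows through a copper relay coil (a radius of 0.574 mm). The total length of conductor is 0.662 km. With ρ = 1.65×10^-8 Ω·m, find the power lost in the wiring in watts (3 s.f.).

A = πr² = π(5.7400e-04 m)² = 1.035e-06 m²
R = ρL/A = (1.65×10^-8)(662)/(1.035e-06) = 10.55 Ω
P = I²R = (14.7)² × 10.55 = 2280 W

2280 W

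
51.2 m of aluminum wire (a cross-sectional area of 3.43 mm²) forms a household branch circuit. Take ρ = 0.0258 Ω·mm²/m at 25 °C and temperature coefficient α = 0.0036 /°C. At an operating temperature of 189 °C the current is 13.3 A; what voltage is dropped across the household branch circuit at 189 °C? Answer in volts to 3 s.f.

8.15 V

ρ = 0.0258 Ω·mm²/m = 2.58×10^-8 Ω·m
A = 3.43 mm² = 3.430e-06 m²
R₍25₎ = ρL/A = (2.58×10^-8)(51.2)/(3.430e-06) = 0.3851 Ω
R₍189₎ = R₍25₎(1 + αΔT) = 0.3851 × (1 + 0.0036×164) = 0.6125 Ω
V = IR = 13.3 × 0.6125 = 8.15 V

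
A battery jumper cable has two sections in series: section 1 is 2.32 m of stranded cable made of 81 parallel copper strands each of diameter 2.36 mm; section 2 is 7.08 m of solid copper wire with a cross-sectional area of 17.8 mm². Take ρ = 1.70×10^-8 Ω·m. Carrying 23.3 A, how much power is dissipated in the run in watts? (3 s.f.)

3.73 W

Section 1: A_strand = π(1.1800e-03)² = 4.374e-06 m²; R₁ = ρL/(N·A_s) = (1.70×10^-8)(2.32)/(81×4.374e-06) = 1.113×10^-4 Ω
Section 2: A = 17.8 mm² = 1.780e-05 m²
R₂ = (1.70×10^-8)(7.08)/(1.780e-05) = 0.006762 Ω
R = R₁ + R₂ = 0.006873 Ω
P = I²R = (23.3)² × 0.006873 = 3.73 W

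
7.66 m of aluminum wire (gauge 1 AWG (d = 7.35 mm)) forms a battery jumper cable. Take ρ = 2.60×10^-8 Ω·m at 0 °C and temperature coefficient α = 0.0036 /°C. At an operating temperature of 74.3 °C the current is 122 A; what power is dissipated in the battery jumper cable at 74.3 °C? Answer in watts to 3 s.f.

A = π(7.35/2 mm)² = π(3.6750e-03 m)² = 4.243e-05 m²
R₍0₎ = ρL/A = (2.60×10^-8)(7.66)/(4.243e-05) = 0.004694 Ω
R₍74.3₎ = R₍0₎(1 + αΔT) = 0.004694 × (1 + 0.0036×74.3) = 0.005949 Ω
P = I²R = (122)² × 0.005949 = 88.6 W

88.6 W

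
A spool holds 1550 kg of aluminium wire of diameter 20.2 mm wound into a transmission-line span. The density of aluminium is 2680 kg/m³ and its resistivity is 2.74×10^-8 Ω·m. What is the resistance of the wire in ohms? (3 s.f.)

A = π(d/2)² = π(1.0100e-02 m)² = 3.2047e-04 m²
L = m/(density·A) = 1550/(2680×3.2047e-04) = 1805 m
R = ρL/A = (2.74×10^-8)(1805)/(3.2047e-04) = 0.154 Ω

0.154 Ω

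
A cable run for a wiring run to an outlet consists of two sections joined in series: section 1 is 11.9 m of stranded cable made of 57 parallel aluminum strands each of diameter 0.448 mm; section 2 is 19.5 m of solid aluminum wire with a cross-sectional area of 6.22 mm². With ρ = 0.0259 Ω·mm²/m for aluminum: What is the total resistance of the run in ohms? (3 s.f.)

0.116 Ω

ρ = 0.0259 Ω·mm²/m = 2.59×10^-8 Ω·m
Section 1: A_strand = π(2.2400e-04)² = 1.576e-07 m²; R₁ = ρL/(N·A_s) = (2.59×10^-8)(11.9)/(57×1.576e-07) = 0.0343 Ω
Section 2: A = 6.22 mm² = 6.220e-06 m²
R₂ = (2.59×10^-8)(19.5)/(6.220e-06) = 0.0812 Ω
R = R₁ + R₂ = 0.116 Ω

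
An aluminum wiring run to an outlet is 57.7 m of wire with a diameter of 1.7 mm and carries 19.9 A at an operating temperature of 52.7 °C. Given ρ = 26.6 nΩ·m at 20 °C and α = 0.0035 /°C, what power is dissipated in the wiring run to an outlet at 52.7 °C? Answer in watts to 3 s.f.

298 W

ρ = 26.6 nΩ·m = 2.66×10^-8 Ω·m
A = π(d/2)² = π(8.5000e-04 m)² = 2.270e-06 m²
R₍20₎ = ρL/A = (2.66×10^-8)(57.7)/(2.270e-06) = 0.6762 Ω
R₍52.7₎ = R₍20₎(1 + αΔT) = 0.6762 × (1 + 0.0035×32.7) = 0.7536 Ω
P = I²R = (19.9)² × 0.7536 = 298 W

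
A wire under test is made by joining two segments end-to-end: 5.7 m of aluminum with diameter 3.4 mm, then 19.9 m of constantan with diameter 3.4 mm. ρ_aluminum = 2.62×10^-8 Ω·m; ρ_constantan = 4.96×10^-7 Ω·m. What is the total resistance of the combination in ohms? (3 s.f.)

Segment 1: A = π(d/2)² = π(1.7000e-03 m)² = 9.079e-06 m²
R₁ = ρL/A = (2.62×10^-8)(5.7)/(9.079e-06) = 0.01645 Ω
R₂ = (4.96×10^-7)(19.9)/(9.079e-06) = 1.087 Ω
R = R₁ + R₂ = 1.10 Ω

1.10 Ω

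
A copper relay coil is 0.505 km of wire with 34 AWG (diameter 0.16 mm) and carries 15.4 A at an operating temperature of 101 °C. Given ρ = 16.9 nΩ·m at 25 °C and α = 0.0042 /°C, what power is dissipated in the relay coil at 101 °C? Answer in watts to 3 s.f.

ρ = 16.9 nΩ·m = 1.69×10^-8 Ω·m
A = π(0.16/2 mm)² = π(8.0000e-05 m)² = 2.011e-08 m²
R₍25₎ = ρL/A = (1.69×10^-8)(505)/(2.011e-08) = 424.5 Ω
R₍101₎ = R₍25₎(1 + αΔT) = 424.5 × (1 + 0.0042×76) = 560 Ω
P = I²R = (15.4)² × 560 = 1.33×10^5 W

1.33×10^5 W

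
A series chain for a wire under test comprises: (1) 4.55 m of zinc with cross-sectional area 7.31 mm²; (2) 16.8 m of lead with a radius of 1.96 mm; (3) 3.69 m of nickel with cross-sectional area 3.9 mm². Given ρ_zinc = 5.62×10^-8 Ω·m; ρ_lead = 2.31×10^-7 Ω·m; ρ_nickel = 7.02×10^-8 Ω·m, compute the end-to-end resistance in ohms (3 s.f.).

0.423 Ω

Seg 1: A = 7.31 mm² = 7.310e-06 m²
R_1 = (5.62×10^-8)(4.55)/(7.310e-06) = 0.03498 Ω
Seg 2: A = πr² = π(1.9600e-03 m)² = 1.207e-05 m²
R_2 = (2.31×10^-7)(16.8)/(1.207e-05) = 0.3216 Ω
Seg 3: A = 3.9 mm² = 3.900e-06 m²
R_3 = (7.02×10^-8)(3.69)/(3.900e-06) = 0.06642 Ω
R_total = R_1 + R_2 + R_3 = 0.423 Ω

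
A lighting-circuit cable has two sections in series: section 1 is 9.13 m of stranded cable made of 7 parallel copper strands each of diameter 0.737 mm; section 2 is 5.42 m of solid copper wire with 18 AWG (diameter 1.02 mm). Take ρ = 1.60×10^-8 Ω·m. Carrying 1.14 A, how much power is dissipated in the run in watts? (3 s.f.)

0.201 W

Section 1: A_strand = π(3.6850e-04)² = 4.266e-07 m²; R₁ = ρL/(N·A_s) = (1.60×10^-8)(9.13)/(7×4.266e-07) = 0.04892 Ω
Section 2: A = π(1.02/2 mm)² = π(5.1000e-04 m)² = 8.171e-07 m²
R₂ = (1.60×10^-8)(5.42)/(8.171e-07) = 0.1061 Ω
R = R₁ + R₂ = 0.155 Ω
P = I²R = (1.14)² × 0.155 = 0.201 W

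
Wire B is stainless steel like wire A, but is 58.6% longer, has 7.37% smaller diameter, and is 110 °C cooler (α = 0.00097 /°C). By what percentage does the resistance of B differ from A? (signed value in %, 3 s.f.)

R ∝ ρL/d² with ρ ∝ (1+αΔT), so R_B/R_A = (1 + 58.6/100) × (1 − 7.37/100)⁻² × (1 − 0.00097×110)
= 1.586 × 1.165 × 0.8933 = 1.651
(R_B − R_A)/R_A = 1.651 − 1 = 65.1%

65.1%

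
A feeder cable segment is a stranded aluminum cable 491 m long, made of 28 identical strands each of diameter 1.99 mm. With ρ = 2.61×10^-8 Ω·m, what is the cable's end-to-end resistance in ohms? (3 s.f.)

A_strand = π(9.9500e-04 m)² = 3.110e-06 m²
R_strand = ρL/A = (2.61×10^-8)(491)/(3.110e-06) = 4.12 Ω
R_total = R_strand/N = 4.12/28 = 0.147 Ω

0.147 Ω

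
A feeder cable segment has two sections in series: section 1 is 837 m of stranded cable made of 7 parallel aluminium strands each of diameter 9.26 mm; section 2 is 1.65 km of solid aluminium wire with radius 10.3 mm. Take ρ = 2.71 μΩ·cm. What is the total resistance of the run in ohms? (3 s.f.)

ρ = 2.71 μΩ·cm = 2.71×10^-8 Ω·m
Section 1: A_strand = π(4.6300e-03)² = 6.735e-05 m²; R₁ = ρL/(N·A_s) = (2.71×10^-8)(837)/(7×6.735e-05) = 0.04812 Ω
Section 2: A = πr² = π(1.0300e-02 m)² = 3.333e-04 m²
R₂ = (2.71×10^-8)(1650)/(3.333e-04) = 0.1342 Ω
R = R₁ + R₂ = 0.182 Ω

0.182 Ω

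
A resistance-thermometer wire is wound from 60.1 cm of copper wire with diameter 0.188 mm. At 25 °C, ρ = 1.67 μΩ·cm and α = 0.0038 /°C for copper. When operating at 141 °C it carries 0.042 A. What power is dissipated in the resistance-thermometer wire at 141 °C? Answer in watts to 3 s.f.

ρ = 1.67 μΩ·cm = 1.67×10^-8 Ω·m
A = π(d/2)² = π(9.4000e-05 m)² = 2.776e-08 m²
R₍25₎ = ρL/A = (1.67×10^-8)(0.601)/(2.776e-08) = 0.3616 Ω
R₍141₎ = R₍25₎(1 + αΔT) = 0.3616 × (1 + 0.0038×116) = 0.5209 Ω
P = I²R = (0.042)² × 0.5209 = 9.19×10^-4 W

9.19×10^-4 W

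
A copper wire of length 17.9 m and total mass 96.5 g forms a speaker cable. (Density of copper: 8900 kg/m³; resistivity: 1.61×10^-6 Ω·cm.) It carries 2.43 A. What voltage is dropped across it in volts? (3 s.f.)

1.16 V

ρ = 1.61×10^-6 Ω·cm = 1.61×10^-8 Ω·m
A = m/(density·L) = 0.0965/(8900×17.9) = 6.0574e-07 m²
R = ρL/A = (1.61×10^-8)(17.9)/(6.0574e-07) = 0.4758 Ω
V = IR = 2.43 × 0.4758 = 1.16 V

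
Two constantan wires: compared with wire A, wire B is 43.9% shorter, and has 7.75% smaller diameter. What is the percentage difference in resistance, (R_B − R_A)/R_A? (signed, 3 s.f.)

-34.1%

R ∝ L/d², so R_B/R_A = (1 − 43.9/100) × (1 − 7.75/100)⁻²
= 0.561 × 1.175 = 0.6592
(R_B − R_A)/R_A = 0.6592 − 1 = -34.1%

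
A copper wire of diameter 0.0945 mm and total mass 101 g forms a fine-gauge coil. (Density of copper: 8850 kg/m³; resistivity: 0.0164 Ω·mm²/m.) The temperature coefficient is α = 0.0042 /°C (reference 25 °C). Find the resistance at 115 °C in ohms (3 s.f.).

5240 Ω

ρ = 0.0164 Ω·mm²/m = 1.64×10^-8 Ω·m
A = π(d/2)² = π(4.7250e-05 m)² = 7.0138e-09 m²
L = m/(density·A) = 0.101/(8850×7.0138e-09) = 1627 m
R = ρL/A = (1.64×10^-8)(1627)/(7.0138e-09) = 3805 Ω
R(115 °C) = 3805 × (1 + 0.0042×90) = 5240 Ω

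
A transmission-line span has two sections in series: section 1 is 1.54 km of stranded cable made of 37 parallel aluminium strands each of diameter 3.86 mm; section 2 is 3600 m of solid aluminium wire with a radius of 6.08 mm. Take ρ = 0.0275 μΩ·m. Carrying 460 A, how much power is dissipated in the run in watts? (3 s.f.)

ρ = 0.0275 μΩ·m = 2.75×10^-8 Ω·m
Section 1: A_strand = π(1.9300e-03)² = 1.170e-05 m²; R₁ = ρL/(N·A_s) = (2.75×10^-8)(1540)/(37×1.170e-05) = 0.09781 Ω
Section 2: A = πr² = π(6.0800e-03 m)² = 1.161e-04 m²
R₂ = (2.75×10^-8)(3600)/(1.161e-04) = 0.8525 Ω
R = R₁ + R₂ = 0.9503 Ω
P = I²R = (460)² × 0.9503 = 2.01×10^5 W

2.01×10^5 W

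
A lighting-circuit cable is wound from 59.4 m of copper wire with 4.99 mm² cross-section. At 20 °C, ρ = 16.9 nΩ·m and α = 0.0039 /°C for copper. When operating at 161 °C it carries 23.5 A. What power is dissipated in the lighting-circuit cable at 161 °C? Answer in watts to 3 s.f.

ρ = 16.9 nΩ·m = 1.69×10^-8 Ω·m
A = 4.99 mm² = 4.990e-06 m²
R₍20₎ = ρL/A = (1.69×10^-8)(59.4)/(4.990e-06) = 0.2012 Ω
R₍161₎ = R₍20₎(1 + αΔT) = 0.2012 × (1 + 0.0039×141) = 0.3118 Ω
P = I²R = (23.5)² × 0.3118 = 172 W

172 W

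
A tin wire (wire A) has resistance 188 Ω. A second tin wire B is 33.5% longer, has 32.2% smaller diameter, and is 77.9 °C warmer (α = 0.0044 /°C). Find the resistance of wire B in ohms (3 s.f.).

R ∝ ρL/d² with ρ ∝ (1+αΔT), so R_B/R_A = (1 + 33.5/100) × (1 − 32.2/100)⁻² × (1 + 0.0044×77.9)
= 1.335 × 2.175 × 1.343 = 3.9
R_B = 3.9 × 188 = 733 Ω

733 Ω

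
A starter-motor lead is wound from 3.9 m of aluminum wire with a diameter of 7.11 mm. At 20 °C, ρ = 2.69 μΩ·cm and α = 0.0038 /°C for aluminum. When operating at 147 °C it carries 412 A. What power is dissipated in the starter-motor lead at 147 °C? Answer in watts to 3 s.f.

665 W

ρ = 2.69 μΩ·cm = 2.69×10^-8 Ω·m
A = π(d/2)² = π(3.5550e-03 m)² = 3.970e-05 m²
R₍20₎ = ρL/A = (2.69×10^-8)(3.9)/(3.970e-05) = 0.002642 Ω
R₍147₎ = R₍20₎(1 + αΔT) = 0.002642 × (1 + 0.0038×127) = 0.003918 Ω
P = I²R = (412)² × 0.003918 = 665 W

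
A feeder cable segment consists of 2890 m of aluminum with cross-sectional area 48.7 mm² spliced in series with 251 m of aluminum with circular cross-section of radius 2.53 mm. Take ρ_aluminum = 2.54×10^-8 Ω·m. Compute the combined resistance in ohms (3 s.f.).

1.82 Ω

Segment 1: A = 48.7 mm² = 4.870e-05 m²
R₁ = ρL/A = (2.54×10^-8)(2890)/(4.870e-05) = 1.507 Ω
Segment 2: A = πr² = π(2.5300e-03 m)² = 2.011e-05 m²
R₂ = (2.54×10^-8)(251)/(2.011e-05) = 0.317 Ω
R = R₁ + R₂ = 1.82 Ω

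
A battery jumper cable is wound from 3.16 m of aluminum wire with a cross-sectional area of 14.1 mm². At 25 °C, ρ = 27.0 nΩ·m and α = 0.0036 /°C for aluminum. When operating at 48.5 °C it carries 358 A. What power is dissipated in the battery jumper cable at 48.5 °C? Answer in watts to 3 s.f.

841 W

ρ = 27.0 nΩ·m = 2.70×10^-8 Ω·m
A = 14.1 mm² = 1.410e-05 m²
R₍25₎ = ρL/A = (2.70×10^-8)(3.16)/(1.410e-05) = 0.006051 Ω
R₍48.5₎ = R₍25₎(1 + αΔT) = 0.006051 × (1 + 0.0036×23.5) = 0.006563 Ω
P = I²R = (358)² × 0.006563 = 841 W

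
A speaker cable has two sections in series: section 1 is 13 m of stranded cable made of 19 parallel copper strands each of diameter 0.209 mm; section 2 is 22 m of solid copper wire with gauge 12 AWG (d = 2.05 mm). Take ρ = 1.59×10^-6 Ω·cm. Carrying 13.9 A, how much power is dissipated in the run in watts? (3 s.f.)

81.7 W

ρ = 1.59×10^-6 Ω·cm = 1.59×10^-8 Ω·m
Section 1: A_strand = π(1.0450e-04)² = 3.431e-08 m²; R₁ = ρL/(N·A_s) = (1.59×10^-8)(13)/(19×3.431e-08) = 0.3171 Ω
Section 2: A = π(2.05/2 mm)² = π(1.0250e-03 m)² = 3.301e-06 m²
R₂ = (1.59×10^-8)(22)/(3.301e-06) = 0.106 Ω
R = R₁ + R₂ = 0.4231 Ω
P = I²R = (13.9)² × 0.4231 = 81.7 W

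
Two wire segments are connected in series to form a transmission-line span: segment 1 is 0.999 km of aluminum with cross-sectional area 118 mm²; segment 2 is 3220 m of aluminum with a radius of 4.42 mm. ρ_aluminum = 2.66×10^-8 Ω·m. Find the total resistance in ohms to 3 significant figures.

1.62 Ω

Segment 1: A = 118 mm² = 1.180e-04 m²
R₁ = ρL/A = (2.66×10^-8)(999)/(1.180e-04) = 0.2252 Ω
Segment 2: A = πr² = π(4.4200e-03 m)² = 6.138e-05 m²
R₂ = (2.66×10^-8)(3220)/(6.138e-05) = 1.396 Ω
R = R₁ + R₂ = 1.62 Ω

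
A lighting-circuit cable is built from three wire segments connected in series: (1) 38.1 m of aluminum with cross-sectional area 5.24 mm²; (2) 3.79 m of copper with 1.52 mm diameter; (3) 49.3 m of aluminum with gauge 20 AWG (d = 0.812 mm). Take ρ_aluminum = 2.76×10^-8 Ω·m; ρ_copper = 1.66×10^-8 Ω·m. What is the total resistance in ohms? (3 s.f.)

2.86 Ω

Seg 1: A = 5.24 mm² = 5.240e-06 m²
R_1 = (2.76×10^-8)(38.1)/(5.240e-06) = 0.2007 Ω
Seg 2: A = π(d/2)² = π(7.6000e-04 m)² = 1.815e-06 m²
R_2 = (1.66×10^-8)(3.79)/(1.815e-06) = 0.03467 Ω
Seg 3: A = π(0.812/2 mm)² = π(4.0600e-04 m)² = 5.178e-07 m²
R_3 = (2.76×10^-8)(49.3)/(5.178e-07) = 2.628 Ω
R_total = R_1 + R_2 + R_3 = 2.86 Ω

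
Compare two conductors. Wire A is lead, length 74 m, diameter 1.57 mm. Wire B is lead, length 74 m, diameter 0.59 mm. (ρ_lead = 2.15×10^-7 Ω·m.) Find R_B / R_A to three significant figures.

7.08

R ∝ ρL/d², so R_B/R_A = (d_A/d_B)²
= (1.57/0.59)² = 7.08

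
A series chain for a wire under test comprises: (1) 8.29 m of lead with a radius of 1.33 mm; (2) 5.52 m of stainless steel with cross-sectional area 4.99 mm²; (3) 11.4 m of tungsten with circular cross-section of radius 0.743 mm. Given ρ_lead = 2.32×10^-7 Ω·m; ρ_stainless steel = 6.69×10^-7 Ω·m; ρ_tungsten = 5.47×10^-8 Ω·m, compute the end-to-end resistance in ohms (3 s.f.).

Seg 1: A = πr² = π(1.3300e-03 m)² = 5.557e-06 m²
R_1 = (2.32×10^-7)(8.29)/(5.557e-06) = 0.3461 Ω
Seg 2: A = 4.99 mm² = 4.990e-06 m²
R_2 = (6.69×10^-7)(5.52)/(4.990e-06) = 0.7401 Ω
Seg 3: A = πr² = π(7.4300e-04 m)² = 1.734e-06 m²
R_3 = (5.47×10^-8)(11.4)/(1.734e-06) = 0.3596 Ω
R_total = R_1 + R_2 + R_3 = 1.45 Ω

1.45 Ω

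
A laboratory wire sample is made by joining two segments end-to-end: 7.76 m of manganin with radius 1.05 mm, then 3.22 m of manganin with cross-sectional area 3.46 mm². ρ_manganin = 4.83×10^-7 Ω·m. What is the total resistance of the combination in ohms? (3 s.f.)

Segment 1: A = πr² = π(1.0500e-03 m)² = 3.464e-06 m²
R₁ = ρL/A = (4.83×10^-7)(7.76)/(3.464e-06) = 1.082 Ω
Segment 2: A = 3.46 mm² = 3.460e-06 m²
R₂ = (4.83×10^-7)(3.22)/(3.460e-06) = 0.4495 Ω
R = R₁ + R₂ = 1.53 Ω

1.53 Ω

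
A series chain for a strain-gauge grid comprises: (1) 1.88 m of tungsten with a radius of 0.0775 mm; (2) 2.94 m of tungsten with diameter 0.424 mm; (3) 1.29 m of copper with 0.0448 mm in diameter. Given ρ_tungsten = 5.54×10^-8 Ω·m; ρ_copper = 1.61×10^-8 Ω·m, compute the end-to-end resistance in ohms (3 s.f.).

Seg 1: A = πr² = π(7.7500e-05 m)² = 1.887e-08 m²
R_1 = (5.54×10^-8)(1.88)/(1.887e-08) = 5.52 Ω
Seg 2: A = π(d/2)² = π(2.1200e-04 m)² = 1.412e-07 m²
R_2 = (5.54×10^-8)(2.94)/(1.412e-07) = 1.154 Ω
Seg 3: A = π(d/2)² = π(2.2400e-05 m)² = 1.576e-09 m²
R_3 = (1.61×10^-8)(1.29)/(1.576e-09) = 13.18 Ω
R_total = R_1 + R_2 + R_3 = 19.8 Ω

19.8 Ω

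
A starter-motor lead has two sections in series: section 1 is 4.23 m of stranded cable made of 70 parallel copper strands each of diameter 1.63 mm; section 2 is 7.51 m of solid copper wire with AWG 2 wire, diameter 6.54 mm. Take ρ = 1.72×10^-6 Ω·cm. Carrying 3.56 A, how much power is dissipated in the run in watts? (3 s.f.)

ρ = 1.72×10^-6 Ω·cm = 1.72×10^-8 Ω·m
Section 1: A_strand = π(8.1500e-04)² = 2.087e-06 m²; R₁ = ρL/(N·A_s) = (1.72×10^-8)(4.23)/(70×2.087e-06) = 4.981×10^-4 Ω
Section 2: A = π(6.54/2 mm)² = π(3.2700e-03 m)² = 3.359e-05 m²
R₂ = (1.72×10^-8)(7.51)/(3.359e-05) = 0.003845 Ω
R = R₁ + R₂ = 0.004343 Ω
P = I²R = (3.56)² × 0.004343 = 0.0550 W

0.0550 W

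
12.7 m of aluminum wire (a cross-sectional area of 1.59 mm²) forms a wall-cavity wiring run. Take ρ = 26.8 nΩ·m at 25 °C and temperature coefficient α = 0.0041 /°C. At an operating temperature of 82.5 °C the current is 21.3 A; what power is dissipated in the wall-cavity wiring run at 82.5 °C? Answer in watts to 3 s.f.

ρ = 26.8 nΩ·m = 2.68×10^-8 Ω·m
A = 1.59 mm² = 1.590e-06 m²
R₍25₎ = ρL/A = (2.68×10^-8)(12.7)/(1.590e-06) = 0.2141 Ω
R₍82.5₎ = R₍25₎(1 + αΔT) = 0.2141 × (1 + 0.0041×57.5) = 0.2645 Ω
P = I²R = (21.3)² × 0.2645 = 120 W

120 W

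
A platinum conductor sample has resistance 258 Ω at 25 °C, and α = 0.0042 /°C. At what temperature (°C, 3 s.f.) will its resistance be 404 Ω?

160 °C

R = R₀(1 + α(T − T₀)) ⇒ T = T₀ + (R/R₀ − 1)/α
T = 25 + (404/258 − 1)/0.0042 = 25 + (0.5659)/0.0042 = 160 °C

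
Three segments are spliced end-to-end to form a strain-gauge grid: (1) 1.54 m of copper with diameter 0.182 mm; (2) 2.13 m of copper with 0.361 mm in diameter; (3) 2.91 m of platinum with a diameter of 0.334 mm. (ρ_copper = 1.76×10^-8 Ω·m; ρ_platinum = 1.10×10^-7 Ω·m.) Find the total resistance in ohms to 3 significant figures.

Seg 1: A = π(d/2)² = π(9.1000e-05 m)² = 2.602e-08 m²
R_1 = (1.76×10^-8)(1.54)/(2.602e-08) = 1.042 Ω
Seg 2: A = π(d/2)² = π(1.8050e-04 m)² = 1.024e-07 m²
R_2 = (1.76×10^-8)(2.13)/(1.024e-07) = 0.3663 Ω
Seg 3: A = π(d/2)² = π(1.6700e-04 m)² = 8.762e-08 m²
R_3 = (1.10×10^-7)(2.91)/(8.762e-08) = 3.653 Ω
R_total = R_1 + R_2 + R_3 = 5.06 Ω

5.06 Ω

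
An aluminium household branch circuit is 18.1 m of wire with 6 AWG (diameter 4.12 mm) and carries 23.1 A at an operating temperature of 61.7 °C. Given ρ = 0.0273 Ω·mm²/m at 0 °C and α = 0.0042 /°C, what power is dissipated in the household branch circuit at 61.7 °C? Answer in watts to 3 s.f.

ρ = 0.0273 Ω·mm²/m = 2.73×10^-8 Ω·m
A = π(4.12/2 mm)² = π(2.0600e-03 m)² = 1.333e-05 m²
R₍0₎ = ρL/A = (2.73×10^-8)(18.1)/(1.333e-05) = 0.03706 Ω
R₍61.7₎ = R₍0₎(1 + αΔT) = 0.03706 × (1 + 0.0042×61.7) = 0.04667 Ω
P = I²R = (23.1)² × 0.04667 = 24.9 W

24.9 W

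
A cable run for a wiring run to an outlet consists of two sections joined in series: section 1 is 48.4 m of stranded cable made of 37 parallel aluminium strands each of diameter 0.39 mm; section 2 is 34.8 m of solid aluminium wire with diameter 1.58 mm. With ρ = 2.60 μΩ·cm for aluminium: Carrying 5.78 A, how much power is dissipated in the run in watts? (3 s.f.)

ρ = 2.60 μΩ·cm = 2.60×10^-8 Ω·m
Section 1: A_strand = π(1.9500e-04)² = 1.195e-07 m²; R₁ = ρL/(N·A_s) = (2.60×10^-8)(48.4)/(37×1.195e-07) = 0.2847 Ω
Section 2: A = π(d/2)² = π(7.9000e-04 m)² = 1.961e-06 m²
R₂ = (2.60×10^-8)(34.8)/(1.961e-06) = 0.4615 Ω
R = R₁ + R₂ = 0.7462 Ω
P = I²R = (5.78)² × 0.7462 = 24.9 W

24.9 W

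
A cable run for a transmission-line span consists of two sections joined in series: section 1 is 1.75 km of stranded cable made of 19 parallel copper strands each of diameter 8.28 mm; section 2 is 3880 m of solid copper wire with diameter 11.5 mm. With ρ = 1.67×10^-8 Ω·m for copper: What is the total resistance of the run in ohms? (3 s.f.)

Section 1: A_strand = π(4.1400e-03)² = 5.385e-05 m²; R₁ = ρL/(N·A_s) = (1.67×10^-8)(1750)/(19×5.385e-05) = 0.02857 Ω
Section 2: A = π(d/2)² = π(5.7500e-03 m)² = 1.039e-04 m²
R₂ = (1.67×10^-8)(3880)/(1.039e-04) = 0.6238 Ω
R = R₁ + R₂ = 0.652 Ω

0.652 Ω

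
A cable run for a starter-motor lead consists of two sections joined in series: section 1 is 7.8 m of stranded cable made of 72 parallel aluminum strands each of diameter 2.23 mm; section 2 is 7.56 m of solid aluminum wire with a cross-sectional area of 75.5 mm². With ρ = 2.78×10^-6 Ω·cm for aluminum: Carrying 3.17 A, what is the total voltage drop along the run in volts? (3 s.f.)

ρ = 2.78×10^-6 Ω·cm = 2.78×10^-8 Ω·m
Section 1: A_strand = π(1.1150e-03)² = 3.906e-06 m²; R₁ = ρL/(N·A_s) = (2.78×10^-8)(7.8)/(72×3.906e-06) = 7.711×10^-4 Ω
Section 2: A = 75.5 mm² = 7.550e-05 m²
R₂ = (2.78×10^-8)(7.56)/(7.550e-05) = 0.002784 Ω
R = R₁ + R₂ = 0.003555 Ω
V = IR = 3.17 × 0.003555 = 0.0113 V

0.0113 V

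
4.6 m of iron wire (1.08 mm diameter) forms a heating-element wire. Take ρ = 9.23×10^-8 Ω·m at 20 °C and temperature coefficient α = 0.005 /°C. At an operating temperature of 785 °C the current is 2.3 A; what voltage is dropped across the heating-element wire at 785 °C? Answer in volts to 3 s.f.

A = π(d/2)² = π(5.4000e-04 m)² = 9.161e-07 m²
R₍20₎ = ρL/A = (9.23×10^-8)(4.6)/(9.161e-07) = 0.4635 Ω
R₍785₎ = R₍20₎(1 + αΔT) = 0.4635 × (1 + 0.005×765) = 2.236 Ω
V = IR = 2.3 × 2.236 = 5.14 V

5.14 V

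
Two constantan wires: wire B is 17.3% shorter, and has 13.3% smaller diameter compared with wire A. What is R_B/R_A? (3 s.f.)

1.10

R ∝ L/d², so R_B/R_A = (1 − 17.3/100) × (1 − 13.3/100)⁻²
= 0.827 × 1.33 = 1.10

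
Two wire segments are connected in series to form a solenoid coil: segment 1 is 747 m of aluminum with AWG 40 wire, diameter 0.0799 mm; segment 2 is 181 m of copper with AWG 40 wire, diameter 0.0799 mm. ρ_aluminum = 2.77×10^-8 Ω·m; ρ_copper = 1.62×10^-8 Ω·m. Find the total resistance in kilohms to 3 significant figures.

Segment 1: A = π(0.0799/2 mm)² = π(3.9950e-05 m)² = 5.014e-09 m²
R₁ = ρL/A = (2.77×10^-8)(747)/(5.014e-09) = 4127 Ω
R₂ = (1.62×10^-8)(181)/(5.014e-09) = 584.8 Ω
R = R₁ + R₂ = 4.71 kΩ

4.71 kΩ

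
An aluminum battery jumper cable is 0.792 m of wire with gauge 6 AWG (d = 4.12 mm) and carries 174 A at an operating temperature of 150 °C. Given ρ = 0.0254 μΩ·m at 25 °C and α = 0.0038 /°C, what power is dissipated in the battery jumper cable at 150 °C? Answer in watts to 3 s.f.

ρ = 0.0254 μΩ·m = 2.54×10^-8 Ω·m
A = π(4.12/2 mm)² = π(2.0600e-03 m)² = 1.333e-05 m²
R₍25₎ = ρL/A = (2.54×10^-8)(0.792)/(1.333e-05) = 0.001509 Ω
R₍150₎ = R₍25₎(1 + αΔT) = 0.001509 × (1 + 0.0038×125) = 0.002226 Ω
P = I²R = (174)² × 0.002226 = 67.4 W

67.4 W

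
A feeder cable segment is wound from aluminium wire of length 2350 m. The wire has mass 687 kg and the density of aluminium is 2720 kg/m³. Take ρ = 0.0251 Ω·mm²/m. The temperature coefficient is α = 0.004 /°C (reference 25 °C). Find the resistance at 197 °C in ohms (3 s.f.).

ρ = 0.0251 Ω·mm²/m = 2.51×10^-8 Ω·m
A = m/(density·L) = 687/(2720×2350) = 1.0748e-04 m²
R = ρL/A = (2.51×10^-8)(2350)/(1.0748e-04) = 0.5488 Ω
R(197 °C) = 0.5488 × (1 + 0.004×172) = 0.926 Ω

0.926 Ω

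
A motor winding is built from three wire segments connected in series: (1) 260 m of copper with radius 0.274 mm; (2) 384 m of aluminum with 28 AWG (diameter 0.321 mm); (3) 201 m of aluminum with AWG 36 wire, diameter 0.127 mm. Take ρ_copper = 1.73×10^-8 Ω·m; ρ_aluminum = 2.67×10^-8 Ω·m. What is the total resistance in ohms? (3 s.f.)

569 Ω

Seg 1: A = πr² = π(2.7400e-04 m)² = 2.359e-07 m²
R_1 = (1.73×10^-8)(260)/(2.359e-07) = 19.07 Ω
Seg 2: A = π(0.321/2 mm)² = π(1.6050e-04 m)² = 8.093e-08 m²
R_2 = (2.67×10^-8)(384)/(8.093e-08) = 126.7 Ω
Seg 3: A = π(0.127/2 mm)² = π(6.3500e-05 m)² = 1.267e-08 m²
R_3 = (2.67×10^-8)(201)/(1.267e-08) = 423.7 Ω
R_total = R_1 + R_2 + R_3 = 569 Ω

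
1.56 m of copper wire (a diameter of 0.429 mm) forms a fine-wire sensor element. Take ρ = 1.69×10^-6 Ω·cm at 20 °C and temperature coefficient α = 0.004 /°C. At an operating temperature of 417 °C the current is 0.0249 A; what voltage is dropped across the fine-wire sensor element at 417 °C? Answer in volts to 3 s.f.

0.0118 V

ρ = 1.69×10^-6 Ω·cm = 1.69×10^-8 Ω·m
A = π(d/2)² = π(2.1450e-04 m)² = 1.445e-07 m²
R₍20₎ = ρL/A = (1.69×10^-8)(1.56)/(1.445e-07) = 0.1824 Ω
R₍417₎ = R₍20₎(1 + αΔT) = 0.1824 × (1 + 0.004×397) = 0.472 Ω
V = IR = 0.0249 × 0.472 = 0.0118 V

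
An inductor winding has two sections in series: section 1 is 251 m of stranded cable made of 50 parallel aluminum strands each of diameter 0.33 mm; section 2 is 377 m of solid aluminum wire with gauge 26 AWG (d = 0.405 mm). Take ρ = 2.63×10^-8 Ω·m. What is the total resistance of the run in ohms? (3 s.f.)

Section 1: A_strand = π(1.6500e-04)² = 8.553e-08 m²; R₁ = ρL/(N·A_s) = (2.63×10^-8)(251)/(50×8.553e-08) = 1.544 Ω
Section 2: A = π(0.405/2 mm)² = π(2.0250e-04 m)² = 1.288e-07 m²
R₂ = (2.63×10^-8)(377)/(1.288e-07) = 76.97 Ω
R = R₁ + R₂ = 78.5 Ω

78.5 Ω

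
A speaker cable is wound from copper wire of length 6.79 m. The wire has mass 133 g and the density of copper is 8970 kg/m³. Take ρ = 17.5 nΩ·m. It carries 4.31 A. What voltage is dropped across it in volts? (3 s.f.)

0.235 V

ρ = 17.5 nΩ·m = 1.75×10^-8 Ω·m
A = m/(density·L) = 0.133/(8970×6.79) = 2.1837e-06 m²
R = ρL/A = (1.75×10^-8)(6.79)/(2.1837e-06) = 0.05441 Ω
V = IR = 4.31 × 0.05441 = 0.235 V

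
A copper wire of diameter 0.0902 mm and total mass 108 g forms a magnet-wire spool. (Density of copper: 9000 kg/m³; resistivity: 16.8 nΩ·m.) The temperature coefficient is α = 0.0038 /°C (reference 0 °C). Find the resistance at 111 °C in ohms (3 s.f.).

ρ = 16.8 nΩ·m = 1.68×10^-8 Ω·m
A = π(d/2)² = π(4.5100e-05 m)² = 6.3900e-09 m²
L = m/(density·A) = 0.108/(9000×6.3900e-09) = 1878 m
R = ρL/A = (1.68×10^-8)(1878)/(6.3900e-09) = 4937 Ω
R(111 °C) = 4937 × (1 + 0.0038×111) = 7020 Ω

7020 Ω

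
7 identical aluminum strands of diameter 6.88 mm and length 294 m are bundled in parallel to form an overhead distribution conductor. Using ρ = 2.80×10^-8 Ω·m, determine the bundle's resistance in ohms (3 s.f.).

A_strand = π(3.4400e-03 m)² = 3.718e-05 m²
R_strand = ρL/A = (2.80×10^-8)(294)/(3.718e-05) = 0.2214 Ω
R_total = R_strand/N = 0.2214/7 = 0.0316 Ω

0.0316 Ω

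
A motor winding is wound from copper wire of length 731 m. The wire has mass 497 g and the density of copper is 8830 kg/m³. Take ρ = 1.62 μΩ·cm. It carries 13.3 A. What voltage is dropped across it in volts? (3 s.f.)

ρ = 1.62 μΩ·cm = 1.62×10^-8 Ω·m
A = m/(density·L) = 0.497/(8830×731) = 7.6998e-08 m²
R = ρL/A = (1.62×10^-8)(731)/(7.6998e-08) = 153.8 Ω
V = IR = 13.3 × 153.8 = 2050 V

2050 V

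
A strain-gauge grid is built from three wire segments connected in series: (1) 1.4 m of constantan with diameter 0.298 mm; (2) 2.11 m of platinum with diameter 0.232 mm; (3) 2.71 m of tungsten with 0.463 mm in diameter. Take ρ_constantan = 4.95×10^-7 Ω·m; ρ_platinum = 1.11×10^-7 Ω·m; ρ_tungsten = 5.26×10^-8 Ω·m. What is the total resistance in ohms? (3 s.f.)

Seg 1: A = π(d/2)² = π(1.4900e-04 m)² = 6.975e-08 m²
R_1 = (4.95×10^-7)(1.4)/(6.975e-08) = 9.936 Ω
Seg 2: A = π(d/2)² = π(1.1600e-04 m)² = 4.227e-08 m²
R_2 = (1.11×10^-7)(2.11)/(4.227e-08) = 5.54 Ω
Seg 3: A = π(d/2)² = π(2.3150e-04 m)² = 1.684e-07 m²
R_3 = (5.26×10^-8)(2.71)/(1.684e-07) = 0.8466 Ω
R_total = R_1 + R_2 + R_3 = 16.3 Ω

16.3 Ω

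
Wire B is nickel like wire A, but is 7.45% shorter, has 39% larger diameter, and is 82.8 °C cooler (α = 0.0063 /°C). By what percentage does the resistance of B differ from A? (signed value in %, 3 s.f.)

-77.1%

R ∝ ρL/d² with ρ ∝ (1+αΔT), so R_B/R_A = (1 − 7.45/100) × (1 + 39/100)⁻² × (1 − 0.0063×82.8)
= 0.9255 × 0.5176 × 0.4784 = 0.2291
(R_B − R_A)/R_A = 0.2291 − 1 = -77.1%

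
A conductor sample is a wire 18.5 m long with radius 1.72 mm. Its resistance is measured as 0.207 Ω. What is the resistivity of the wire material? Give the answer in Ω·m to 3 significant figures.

A = πr² = π(1.7200e-03 m)² = 9.294e-06 m²
ρ = RA/L = (0.207)(9.294e-06)/(18.5) = 1.04×10^-7 Ω·m

1.04×10^-7 Ω·m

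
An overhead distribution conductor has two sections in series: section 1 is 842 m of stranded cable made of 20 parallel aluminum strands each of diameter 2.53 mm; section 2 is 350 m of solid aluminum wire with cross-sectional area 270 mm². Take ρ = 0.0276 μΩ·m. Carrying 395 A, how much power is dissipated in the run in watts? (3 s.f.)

ρ = 0.0276 μΩ·m = 2.76×10^-8 Ω·m
Section 1: A_strand = π(1.2650e-03)² = 5.027e-06 m²; R₁ = ρL/(N·A_s) = (2.76×10^-8)(842)/(20×5.027e-06) = 0.2311 Ω
Section 2: A = 270 mm² = 2.700e-04 m²
R₂ = (2.76×10^-8)(350)/(2.700e-04) = 0.03578 Ω
R = R₁ + R₂ = 0.2669 Ω
P = I²R = (395)² × 0.2669 = 41600 W

41600 W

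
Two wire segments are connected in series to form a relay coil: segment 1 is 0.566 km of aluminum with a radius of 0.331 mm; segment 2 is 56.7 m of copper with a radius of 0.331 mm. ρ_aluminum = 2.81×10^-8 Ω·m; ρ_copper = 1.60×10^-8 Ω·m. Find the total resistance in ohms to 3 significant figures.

Segment 1: A = πr² = π(3.3100e-04 m)² = 3.442e-07 m²
R₁ = ρL/A = (2.81×10^-8)(566)/(3.442e-07) = 46.21 Ω
R₂ = (1.60×10^-8)(56.7)/(3.442e-07) = 2.636 Ω
R = R₁ + R₂ = 48.8 Ω

48.8 Ω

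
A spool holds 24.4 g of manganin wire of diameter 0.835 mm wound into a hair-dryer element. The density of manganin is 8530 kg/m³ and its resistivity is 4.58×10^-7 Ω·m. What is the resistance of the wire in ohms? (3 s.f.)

4.37 Ω

A = π(d/2)² = π(4.1750e-04 m)² = 5.4760e-07 m²
L = m/(density·A) = 0.0244/(8530×5.4760e-07) = 5.224 m
R = ρL/A = (4.58×10^-7)(5.224)/(5.4760e-07) = 4.37 Ω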